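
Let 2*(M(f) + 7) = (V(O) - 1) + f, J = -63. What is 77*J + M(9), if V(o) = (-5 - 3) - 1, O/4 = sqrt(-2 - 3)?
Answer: -9717/2 ≈ -4858.5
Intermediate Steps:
O = 4*I*sqrt(5) (O = 4*sqrt(-2 - 3) = 4*sqrt(-5) = 4*(I*sqrt(5)) = 4*I*sqrt(5) ≈ 8.9443*I)
V(o) = -9 (V(o) = -8 - 1 = -9)
M(f) = -12 + f/2 (M(f) = -7 + ((-9 - 1) + f)/2 = -7 + (-10 + f)/2 = -7 + (-5 + f/2) = -12 + f/2)
77*J + M(9) = 77*(-63) + (-12 + (1/2)*9) = -4851 + (-12 + 9/2) = -4851 - 15/2 = -9717/2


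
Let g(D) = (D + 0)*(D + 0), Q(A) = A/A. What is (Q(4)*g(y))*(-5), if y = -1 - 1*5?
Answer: -180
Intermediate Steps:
Q(A) = 1
y = -6 (y = -1 - 5 = -6)
g(D) = D² (g(D) = D*D = D²)
(Q(4)*g(y))*(-5) = (1*(-6)²)*(-5) = (1*36)*(-5) = 36*(-5) = -180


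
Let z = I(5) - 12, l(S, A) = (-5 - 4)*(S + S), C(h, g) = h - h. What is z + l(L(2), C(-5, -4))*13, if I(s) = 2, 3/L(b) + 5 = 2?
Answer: 224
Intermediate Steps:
L(b) = -1 (L(b) = 3/(-5 + 2) = 3/(-3) = 3*(-1/3) = -1)
C(h, g) = 0
l(S, A) = -18*S
z = -10 (z = 2 - 12 = -10)
z + l(L(2), C(-5, -4))*13 = -10 - 18*(-1)*13 = -10 + 18*13 = -10 + 234 = 224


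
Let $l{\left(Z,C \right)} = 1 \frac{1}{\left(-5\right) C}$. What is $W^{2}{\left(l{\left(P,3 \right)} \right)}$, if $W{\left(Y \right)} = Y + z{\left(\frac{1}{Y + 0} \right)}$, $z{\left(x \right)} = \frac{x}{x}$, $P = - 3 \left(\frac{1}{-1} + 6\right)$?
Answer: $\frac{196}{225} \approx 0.87111$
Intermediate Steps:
$P = -15$ ($P = - 3 \left(-1 + 6\right) = \left(-3\right) 5 = -15$)
$l{\left(Z,C \right)} = - \frac{1}{5 C}$ ($l{\left(Z,C \right)} = 1 \left(- \frac{1}{5 C}\right) = - \frac{1}{5 C}$)
$z{\left(x \right)} = 1$
$W{\left(Y \right)} = 1 + Y$ ($W{\left(Y \right)} = Y + 1 = 1 + Y$)
$W^{2}{\left(l{\left(P,3 \right)} \right)} = \left(1 - \frac{1}{5 \cdot 3}\right)^{2} = \left(1 - \frac{1}{15}\right)^{2} = \left(\frac{14}{15}\right)^{2} = \frac{196}{225}$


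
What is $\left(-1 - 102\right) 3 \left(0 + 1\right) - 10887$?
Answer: $-11196$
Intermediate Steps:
$\left(-1 - 102\right) 3 \left(0 + 1\right) - 10887 = - 103 \cdot 3 \cdot 1 - 10887 = \left(-103\right) 3 - 10887 = -309 - 10887 = -11196$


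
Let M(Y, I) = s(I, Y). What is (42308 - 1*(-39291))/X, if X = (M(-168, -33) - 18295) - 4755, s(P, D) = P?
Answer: -81599/23083 ≈ -3.5350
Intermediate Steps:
M(Y, I) = I
X = -23083 (X = (-33 - 18295) - 4755 = -18328 - 4755 = -23083)
(42308 - 1*(-39291))/X = (42308 - 1*(-39291))/(-23083) = (42308 + 39291)*(-1/23083) = 81599*(-1/23083) = -81599/23083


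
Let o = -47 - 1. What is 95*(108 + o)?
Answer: 5700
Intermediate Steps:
o = -48
95*(108 + o) = 95*(108 - 48) = 95*60 = 5700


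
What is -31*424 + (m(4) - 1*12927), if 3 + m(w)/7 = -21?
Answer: -26239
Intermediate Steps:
m(w) = -168 (m(w) = -21 + 7*(-21) = -21 - 147 = -168)
-31*424 + (m(4) - 1*12927) = -31*424 + (-168 - 1*12927) = -13144 + (-168 - 12927) = -13144 - 13095 = -26239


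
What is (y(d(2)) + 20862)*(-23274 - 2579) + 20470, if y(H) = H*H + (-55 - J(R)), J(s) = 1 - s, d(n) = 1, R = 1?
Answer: -537928754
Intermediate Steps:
y(H) = -55 + H**2 (y(H) = H*H + (-55 - (1 - 1*1)) = H**2 + (-55 - (1 - 1)) = H**2 + (-55 - 1*0) = H**2 + (-55 + 0) = H**2 - 55 = -55 + H**2)
(y(d(2)) + 20862)*(-23274 - 2579) + 20470 = ((-55 + 1**2) + 20862)*(-23274 - 2579) + 20470 = ((-55 + 1) + 20862)*(-25853) + 20470 = (-54 + 20862)*(-25853) + 20470 = 20808*(-25853) + 20470 = -537949224 + 20470 = -537928754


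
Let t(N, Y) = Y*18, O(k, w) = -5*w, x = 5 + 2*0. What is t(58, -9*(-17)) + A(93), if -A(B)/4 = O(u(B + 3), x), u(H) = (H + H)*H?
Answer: 2854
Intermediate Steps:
u(H) = 2*H² (u(H) = (2*H)*H = 2*H²)
x = 5 (x = 5 + 0 = 5)
A(B) = 100 (A(B) = -(-20)*5 = -4*(-25) = 100)
t(N, Y) = 18*Y
t(58, -9*(-17)) + A(93) = 18*(-9*(-17)) + 100 = 18*153 + 100 = 2754 + 100 = 2854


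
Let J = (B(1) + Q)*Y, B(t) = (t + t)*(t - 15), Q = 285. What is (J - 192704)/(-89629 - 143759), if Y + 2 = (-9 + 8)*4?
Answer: 97123/116694 ≈ 0.83229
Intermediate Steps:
B(t) = 2*t*(-15 + t) (B(t) = (2*t)*(-15 + t) = 2*t*(-15 + t))
Y = -6 (Y = -2 + (-9 + 8)*4 = -2 - 1*4 = -2 - 4 = -6)
J = -1542 (J = (2*1*(-15 + 1) + 285)*(-6) = (2*1*(-14) + 285)*(-6) = (-28 + 285)*(-6) = 257*(-6) = -1542)
(J - 192704)/(-89629 - 143759) = (-1542 - 192704)/(-89629 - 143759) = -194246/(-233388) = -194246*(-1/233388) = 97123/116694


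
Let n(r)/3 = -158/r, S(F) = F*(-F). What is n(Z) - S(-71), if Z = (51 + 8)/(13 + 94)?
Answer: 246701/59 ≈ 4181.4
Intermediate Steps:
Z = 59/107 ≈ 0.55140
S(F) = -F²
n(r) = -474/r (n(r) = 3*(-158/r) = -474/r)
n(Z) - S(-71) = -474/59/107 - (-1)*(-71)² = -474*107/59 - (-1)*5041 = -50718/59 - 1*(-5041) = -50718/59 + 5041 = 246701/59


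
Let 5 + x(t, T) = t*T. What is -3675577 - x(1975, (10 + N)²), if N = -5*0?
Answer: -3873072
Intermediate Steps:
N = 0
x(t, T) = -5 + T*t (x(t, T) = -5 + t*T = -5 + T*t)
-3675577 - x(1975, (10 + N)²) = -3675577 - (-5 + (10 + 0)²*1975) = -3675577 - (-5 + 10²*1975) = -3675577 - (-5 + 100*1975) = -3675577 - (-5 + 197500) = -3675577 - 1*197495 = -3675577 - 197495 = -3873072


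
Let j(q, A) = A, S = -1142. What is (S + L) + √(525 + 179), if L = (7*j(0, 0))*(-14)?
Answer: -1142 + 8*√11 ≈ -1115.5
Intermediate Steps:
L = 0 (L = (7*0)*(-14) = 0*(-14) = 0)
(S + L) + √(525 + 179) = (-1142 + 0) + √(525 + 179) = -1142 + √704 = -1142 + 8*√11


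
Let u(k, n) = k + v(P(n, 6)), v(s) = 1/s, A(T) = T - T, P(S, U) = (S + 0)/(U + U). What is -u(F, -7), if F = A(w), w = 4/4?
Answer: 12/7 ≈ 1.7143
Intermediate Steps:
P(S, U) = S/(2*U) (P(S, U) = S/((2*U)) = S*(1/(2*U)) = S/(2*U))
w = 1 (w = 4*(1/4) = 1)
A(T) = 0
F = 0
u(k, n) = k + 12/n (u(k, n) = k + 1/((1/2)*n/6) = k + 1/((1/2)*n*(1/6)) = k + 1/(n/12) = k + 12/n)
-u(F, -7) = -(0 + 12/(-7)) = -(0 + 12*(-1/7)) = -(0 - 12/7) = -1*(-12/7) = 12/7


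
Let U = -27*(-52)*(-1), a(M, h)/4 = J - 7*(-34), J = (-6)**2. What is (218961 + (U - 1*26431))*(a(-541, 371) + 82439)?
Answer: 15965710410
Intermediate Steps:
J = 36
a(M, h) = 1096 (a(M, h) = 4*(36 - 7*(-34)) = 4*(36 + 238) = 4*274 = 1096)
U = -1404 (U = 1404*(-1) = -1404)
(218961 + (U - 1*26431))*(a(-541, 371) + 82439) = (218961 + (-1404 - 1*26431))*(1096 + 82439) = (218961 + (-1404 - 26431))*83535 = (218961 - 27835)*83535 = 191126*83535 = 15965710410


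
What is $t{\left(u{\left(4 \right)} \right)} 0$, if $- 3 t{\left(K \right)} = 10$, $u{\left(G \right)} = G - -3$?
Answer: $0$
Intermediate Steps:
$u{\left(G \right)} = 3 + G$ ($u{\left(G \right)} = G + 3 = 3 + G$)
$t{\left(K \right)} = - \frac{10}{3}$ ($t{\left(K \right)} = \left(- \frac{1}{3}\right) 10 = - \frac{10}{3}$)
$t{\left(u{\left(4 \right)} \right)} 0 = \left(- \frac{10}{3}\right) 0 = 0$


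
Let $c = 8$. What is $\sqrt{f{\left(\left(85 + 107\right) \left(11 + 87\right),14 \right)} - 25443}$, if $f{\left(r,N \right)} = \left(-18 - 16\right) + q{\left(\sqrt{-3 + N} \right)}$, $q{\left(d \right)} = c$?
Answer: $i \sqrt{25469} \approx 159.59 i$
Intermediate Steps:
$q{\left(d \right)} = 8$
$f{\left(r,N \right)} = -26$ ($f{\left(r,N \right)} = \left(-18 - 16\right) + 8 = -34 + 8 = -26$)
$\sqrt{f{\left(\left(85 + 107\right) \left(11 + 87\right),14 \right)} - 25443} = \sqrt{-26 - 25443} = \sqrt{-25469} = i \sqrt{25469}$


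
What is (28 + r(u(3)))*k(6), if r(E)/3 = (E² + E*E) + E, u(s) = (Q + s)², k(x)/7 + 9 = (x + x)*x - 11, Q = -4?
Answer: 13468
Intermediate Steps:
k(x) = -140 + 14*x² (k(x) = -63 + 7*((x + x)*x - 11) = -63 + 7*((2*x)*x - 11) = -63 + 7*(2*x² - 11) = -63 + 7*(-11 + 2*x²) = -63 + (-77 + 14*x²) = -140 + 14*x²)
u(s) = (-4 + s)²
r(E) = 3*E + 6*E² (r(E) = 3*((E² + E*E) + E) = 3*((E² + E²) + E) = 3*(2*E² + E) = 3*(E + 2*E²) = 3*E + 6*E²)
(28 + r(u(3)))*k(6) = (28 + 3*(-4 + 3)²*(1 + 2*(-4 + 3)²))*(-140 + 14*6²) = (28 + 3*(-1)²*(1 + 2*(-1)²))*(-140 + 14*36) = (28 + 3*1*(1 + 2*1))*(-140 + 504) = (28 + 3*1*(1 + 2))*364 = (28 + 3*1*3)*364 = (28 + 9)*364 = 37*364 = 13468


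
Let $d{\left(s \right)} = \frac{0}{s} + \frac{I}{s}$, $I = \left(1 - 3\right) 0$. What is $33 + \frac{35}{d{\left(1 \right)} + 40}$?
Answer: $\frac{271}{8} \approx 33.875$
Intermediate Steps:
$I = 0$ ($I = \left(-2\right) 0 = 0$)
$d{\left(s \right)} = 0$ ($d{\left(s \right)} = \frac{0}{s} + \frac{0}{s} = 0 + 0 = 0$)
$33 + \frac{35}{d{\left(1 \right)} + 40} = 33 + \frac{35}{0 + 40} = 33 + \frac{35}{40} = 33 + 35 \cdot \frac{1}{40} = 33 + \frac{7}{8} = \frac{271}{8}$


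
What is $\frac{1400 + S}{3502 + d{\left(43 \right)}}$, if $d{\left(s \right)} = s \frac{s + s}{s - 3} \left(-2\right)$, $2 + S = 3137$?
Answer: $\frac{45350}{33171} \approx 1.3672$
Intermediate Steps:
$S = 3135$ ($S = -2 + 3137 = 3135$)
$d{\left(s \right)} = - \frac{4 s^{2}}{-3 + s}$ ($d{\left(s \right)} = s \frac{2 s}{-3 + s} \left(-2\right) = \frac{2 s^{2}}{-3 + s} \left(-2\right) = - \frac{4 s^{2}}{-3 + s}$)
$\frac{1400 + S}{3502 + d{\left(43 \right)}} = \frac{1400 + 3135}{3502 - \frac{4 \cdot 43^{2}}{-3 + 43}} = \frac{4535}{3502 - \frac{7396}{40}} = \frac{4535}{3502 - 7396 \cdot \frac{1}{40}} = \frac{4535}{3502 - \frac{1849}{10}} = \frac{4535}{\frac{33171}{10}} = 4535 \cdot \frac{10}{33171} = \frac{45350}{33171}$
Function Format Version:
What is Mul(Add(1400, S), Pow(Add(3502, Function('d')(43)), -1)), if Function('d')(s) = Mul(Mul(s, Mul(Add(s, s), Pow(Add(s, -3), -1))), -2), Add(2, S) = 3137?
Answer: Rational(45350, 33171) ≈ 1.3672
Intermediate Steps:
S = 3135 (S = Add(-2, 3137) = 3135)
Function('d')(s) = Mul(-4, Pow(s, 2), Pow(Add(-3, s), -1)) (Function('d')(s) = Mul(Mul(s, Mul(Mul(2, s), Pow(Add(-3, s), -1))), -2) = Mul(Mul(s, Mul(2, s, Pow(Add(-3, s), -1))), -2) = Mul(Mul(2, Pow(s, 2), Pow(Add(-3, s), -1)), -2) = Mul(-4, Pow(s, 2), Pow(Add(-3, s), -1)))
Mul(Add(1400, S), Pow(Add(3502, Function('d')(43)), -1)) = Mul(Add(1400, 3135), Pow(Add(3502, Mul(-4, Pow(43, 2), Pow(Add(-3, 43), -1))), -1)) = Mul(4535, Pow(Add(3502, Mul(-4, 1849, Pow(40, -1))), -1)) = Mul(4535, Pow(Add(3502, Mul(-4, 1849, Rational(1, 40))), -1)) = Mul(4535, Pow(Add(3502, Rational(-1849, 10)), -1)) = Mul(4535, Pow(Rational(33171, 10), -1)) = Mul(4535, Rational(10, 33171)) = Rational(45350, 33171)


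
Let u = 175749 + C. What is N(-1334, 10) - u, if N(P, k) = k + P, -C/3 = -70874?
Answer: -389695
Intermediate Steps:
C = 212622 (C = -3*(-70874) = 212622)
N(P, k) = P + k
u = 388371 (u = 175749 + 212622 = 388371)
N(-1334, 10) - u = (-1334 + 10) - 1*388371 = -1324 - 388371 = -389695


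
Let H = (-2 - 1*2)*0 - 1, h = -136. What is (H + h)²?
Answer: 18769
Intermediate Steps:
H = -1 (H = (-2 - 2)*0 - 1 = -4*0 - 1 = 0 - 1 = -1)
(H + h)² = (-1 - 136)² = (-137)² = 18769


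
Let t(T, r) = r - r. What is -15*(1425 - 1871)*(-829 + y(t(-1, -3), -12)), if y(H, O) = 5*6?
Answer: -5345310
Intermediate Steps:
t(T, r) = 0
y(H, O) = 30
-15*(1425 - 1871)*(-829 + y(t(-1, -3), -12)) = -15*(1425 - 1871)*(-829 + 30) = -(-6690)*(-799) = -15*356354 = -5345310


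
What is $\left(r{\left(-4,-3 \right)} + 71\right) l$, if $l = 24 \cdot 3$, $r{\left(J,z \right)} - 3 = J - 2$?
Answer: $4896$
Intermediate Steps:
$r{\left(J,z \right)} = 1 + J$ ($r{\left(J,z \right)} = 3 + \left(J - 2\right) = 3 + \left(-2 + J\right) = 1 + J$)
$l = 72$
$\left(r{\left(-4,-3 \right)} + 71\right) l = \left(\left(1 - 4\right) + 71\right) 72 = \left(-3 + 71\right) 72 = 68 \cdot 72 = 4896$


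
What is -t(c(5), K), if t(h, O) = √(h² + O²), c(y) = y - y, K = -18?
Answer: -18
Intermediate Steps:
c(y) = 0
t(h, O) = √(O² + h²)
-t(c(5), K) = -√((-18)² + 0²) = -√(324 + 0) = -√324 = -1*18 = -18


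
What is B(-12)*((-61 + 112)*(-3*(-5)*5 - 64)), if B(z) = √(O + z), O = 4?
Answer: 1122*I*√2 ≈ 1586.7*I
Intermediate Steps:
B(z) = √(4 + z)
B(-12)*((-61 + 112)*(-3*(-5)*5 - 64)) = √(4 - 12)*((-61 + 112)*(-3*(-5)*5 - 64)) = √(-8)*(51*(15*5 - 64)) = (2*I*√2)*(51*(75 - 64)) = (2*I*√2)*(51*11) = (2*I*√2)*561 = 1122*I*√2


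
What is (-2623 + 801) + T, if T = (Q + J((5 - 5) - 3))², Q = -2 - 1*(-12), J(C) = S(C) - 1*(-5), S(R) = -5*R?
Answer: -922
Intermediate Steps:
J(C) = 5 - 5*C (J(C) = -5*C - 1*(-5) = -5*C + 5 = 5 - 5*C)
Q = 10 (Q = -2 + 12 = 10)
T = 900 (T = (10 + (5 - 5*((5 - 5) - 3)))² = (10 + (5 - 5*(0 - 3)))² = (10 + (5 - 5*(-3)))² = (10 + (5 + 15))² = (10 + 20)² = 30² = 900)
(-2623 + 801) + T = (-2623 + 801) + 900 = -1822 + 900 = -922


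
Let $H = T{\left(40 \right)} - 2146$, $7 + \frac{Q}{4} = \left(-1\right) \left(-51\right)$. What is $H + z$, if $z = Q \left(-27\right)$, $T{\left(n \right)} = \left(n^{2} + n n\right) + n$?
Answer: $-3658$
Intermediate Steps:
$T{\left(n \right)} = n + 2 n^{2}$ ($T{\left(n \right)} = \left(n^{2} + n^{2}\right) + n = 2 n^{2} + n = n + 2 n^{2}$)
$Q = 176$ ($Q = -28 + 4 \left(\left(-1\right) \left(-51\right)\right) = -28 + 4 \cdot 51 = -28 + 204 = 176$)
$z = -4752$ ($z = 176 \left(-27\right) = -4752$)
$H = 1094$ ($H = 40 \left(1 + 2 \cdot 40\right) - 2146 = 40 \left(1 + 80\right) - 2146 = 40 \cdot 81 - 2146 = 3240 - 2146 = 1094$)
$H + z = 1094 - 4752 = -3658$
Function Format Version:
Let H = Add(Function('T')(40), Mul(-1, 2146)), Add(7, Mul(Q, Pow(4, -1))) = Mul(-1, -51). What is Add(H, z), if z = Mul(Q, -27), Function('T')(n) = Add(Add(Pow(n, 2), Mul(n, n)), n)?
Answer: -3658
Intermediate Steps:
Function('T')(n) = Add(n, Mul(2, Pow(n, 2))) (Function('T')(n) = Add(Add(Pow(n, 2), Pow(n, 2)), n) = Add(Mul(2, Pow(n, 2)), n) = Add(n, Mul(2, Pow(n, 2))))
Q = 176 (Q = Add(-28, Mul(4, Mul(-1, -51))) = Add(-28, Mul(4, 51)) = Add(-28, 204) = 176)
z = -4752 (z = Mul(176, -27) = -4752)
H = 1094 (H = Add(Mul(40, Add(1, Mul(2, 40))), Mul(-1, 2146)) = Add(Mul(40, Add(1, 80)), -2146) = Add(Mul(40, 81), -2146) = Add(3240, -2146) = 1094)
Add(H, z) = Add(1094, -4752) = -3658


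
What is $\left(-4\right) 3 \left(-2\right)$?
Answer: $24$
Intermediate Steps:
$\left(-4\right) 3 \left(-2\right) = \left(-12\right) \left(-2\right) = 24$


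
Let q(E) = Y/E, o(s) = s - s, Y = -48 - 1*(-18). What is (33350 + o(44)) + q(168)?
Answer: 933795/28 ≈ 33350.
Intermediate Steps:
Y = -30 (Y = -48 + 18 = -30)
o(s) = 0
q(E) = -30/E
(33350 + o(44)) + q(168) = (33350 + 0) - 30/168 = 33350 - 30*1/168 = 33350 - 5/28 = 933795/28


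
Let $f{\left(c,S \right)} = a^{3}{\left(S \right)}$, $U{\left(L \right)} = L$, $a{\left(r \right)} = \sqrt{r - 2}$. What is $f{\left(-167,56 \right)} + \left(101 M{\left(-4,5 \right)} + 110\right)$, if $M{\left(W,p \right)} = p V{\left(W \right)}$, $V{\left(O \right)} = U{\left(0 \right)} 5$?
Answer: $110 + 162 \sqrt{6} \approx 506.82$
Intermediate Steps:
$a{\left(r \right)} = \sqrt{-2 + r}$
$V{\left(O \right)} = 0$ ($V{\left(O \right)} = 0 \cdot 5 = 0$)
$M{\left(W,p \right)} = 0$ ($M{\left(W,p \right)} = p 0 = 0$)
$f{\left(c,S \right)} = \left(-2 + S\right)^{\frac{3}{2}}$ ($f{\left(c,S \right)} = \left(\sqrt{-2 + S}\right)^{3} = \left(-2 + S\right)^{\frac{3}{2}}$)
$f{\left(-167,56 \right)} + \left(101 M{\left(-4,5 \right)} + 110\right) = \left(-2 + 56\right)^{\frac{3}{2}} + \left(101 \cdot 0 + 110\right) = 54^{\frac{3}{2}} + \left(0 + 110\right) = 162 \sqrt{6} + 110 = 110 + 162 \sqrt{6}$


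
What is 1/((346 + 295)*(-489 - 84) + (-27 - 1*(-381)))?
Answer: -1/366939 ≈ -2.7252e-6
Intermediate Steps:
1/((346 + 295)*(-489 - 84) + (-27 - 1*(-381))) = 1/(641*(-573) + (-27 + 381)) = 1/(-367293 + 354) = 1/(-366939) = -1/366939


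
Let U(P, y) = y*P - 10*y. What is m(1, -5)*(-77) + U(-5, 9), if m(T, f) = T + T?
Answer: -289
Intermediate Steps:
U(P, y) = -10*y + P*y (U(P, y) = P*y - 10*y = -10*y + P*y)
m(T, f) = 2*T
m(1, -5)*(-77) + U(-5, 9) = (2*1)*(-77) + 9*(-10 - 5) = 2*(-77) + 9*(-15) = -154 - 135 = -289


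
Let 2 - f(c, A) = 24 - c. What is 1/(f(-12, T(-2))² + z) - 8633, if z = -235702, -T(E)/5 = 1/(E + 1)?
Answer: -2024835619/234546 ≈ -8633.0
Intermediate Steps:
T(E) = -5/(1 + E) (T(E) = -5/(E + 1) = -5/(1 + E))
f(c, A) = -22 + c (f(c, A) = 2 - (24 - c) = 2 + (-24 + c) = -22 + c)
1/(f(-12, T(-2))² + z) - 8633 = 1/((-22 - 12)² - 235702) - 8633 = 1/((-34)² - 235702) - 8633 = 1/(1156 - 235702) - 8633 = 1/(-234546) - 8633 = -1/234546 - 8633 = -2024835619/234546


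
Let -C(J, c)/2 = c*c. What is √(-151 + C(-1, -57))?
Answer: I*√6649 ≈ 81.541*I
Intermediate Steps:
C(J, c) = -2*c² (C(J, c) = -2*c*c = -2*c²)
√(-151 + C(-1, -57)) = √(-151 - 2*(-57)²) = √(-151 - 2*3249) = √(-151 - 6498) = √(-6649) = I*√6649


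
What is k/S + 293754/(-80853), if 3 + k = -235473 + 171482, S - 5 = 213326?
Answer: -22613647152/5749483781 ≈ -3.9332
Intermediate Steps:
S = 213331 (S = 5 + 213326 = 213331)
k = -63994 (k = -3 + (-235473 + 171482) = -3 - 63991 = -63994)
k/S + 293754/(-80853) = -63994/213331 + 293754/(-80853) = -63994*1/213331 + 293754*(-1/80853) = -63994/213331 - 97918/26951 = -22613647152/5749483781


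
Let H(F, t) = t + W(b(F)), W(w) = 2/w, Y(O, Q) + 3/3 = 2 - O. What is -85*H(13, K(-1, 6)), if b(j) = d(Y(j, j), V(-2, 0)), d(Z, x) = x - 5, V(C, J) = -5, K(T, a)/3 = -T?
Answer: -238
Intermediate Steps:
K(T, a) = -3*T (K(T, a) = 3*(-T) = -3*T)
Y(O, Q) = 1 - O (Y(O, Q) = -1 + (2 - O) = 1 - O)
d(Z, x) = -5 + x
b(j) = -10 (b(j) = -5 - 5 = -10)
H(F, t) = -1/5 + t (H(F, t) = t + 2/(-10) = t + 2*(-1/10) = t - 1/5 = -1/5 + t)
-85*H(13, K(-1, 6)) = -85*(-1/5 - 3*(-1)) = -85*(-1/5 + 3) = -85*14/5 = -238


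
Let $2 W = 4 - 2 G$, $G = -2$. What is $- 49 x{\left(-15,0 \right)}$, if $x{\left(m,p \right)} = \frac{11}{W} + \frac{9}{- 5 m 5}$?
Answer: $- \frac{67963}{500} \approx -135.93$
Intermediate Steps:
$W = 4$ ($W = \frac{4 - -4}{2} = \frac{4 + 4}{2} = \frac{1}{2} \cdot 8 = 4$)
$x{\left(m,p \right)} = \frac{11}{4} - \frac{9}{25 m}$ ($x{\left(m,p \right)} = \frac{11}{4} + \frac{9}{- 5 m 5} = 11 \cdot \frac{1}{4} + \frac{9}{\left(-25\right) m} = \frac{11}{4} + 9 \left(- \frac{1}{25 m}\right) = \frac{11}{4} - \frac{9}{25 m}$)
$- 49 x{\left(-15,0 \right)} = - 49 \frac{-36 + 275 \left(-15\right)}{100 \left(-15\right)} = - 49 \cdot \frac{1}{100} \left(- \frac{1}{15}\right) \left(-36 - 4125\right) = - 49 \cdot \frac{1}{100} \left(- \frac{1}{15}\right) \left(-4161\right) = \left(-49\right) \frac{1387}{500} = - \frac{67963}{500}$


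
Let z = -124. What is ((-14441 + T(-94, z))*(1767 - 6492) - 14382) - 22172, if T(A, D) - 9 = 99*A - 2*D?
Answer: 110953696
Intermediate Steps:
T(A, D) = 9 - 2*D + 99*A (T(A, D) = 9 + (99*A - 2*D) = 9 + (-2*D + 99*A) = 9 - 2*D + 99*A)
((-14441 + T(-94, z))*(1767 - 6492) - 14382) - 22172 = ((-14441 + (9 - 2*(-124) + 99*(-94)))*(1767 - 6492) - 14382) - 22172 = ((-14441 + (9 + 248 - 9306))*(-4725) - 14382) - 22172 = ((-14441 - 9049)*(-4725) - 14382) - 22172 = (-23490*(-4725) - 14382) - 22172 = (110990250 - 14382) - 22172 = 110975868 - 22172 = 110953696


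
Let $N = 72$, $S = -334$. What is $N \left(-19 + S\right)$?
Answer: $-25416$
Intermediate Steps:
$N \left(-19 + S\right) = 72 \left(-19 - 334\right) = 72 \left(-353\right) = -25416$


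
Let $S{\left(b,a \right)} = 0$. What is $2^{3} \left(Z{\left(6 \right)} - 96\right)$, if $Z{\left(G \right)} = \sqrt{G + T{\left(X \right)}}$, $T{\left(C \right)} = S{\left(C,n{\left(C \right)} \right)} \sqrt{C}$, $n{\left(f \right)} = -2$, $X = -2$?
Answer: $-768 + 8 \sqrt{6} \approx -748.4$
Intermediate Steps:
$T{\left(C \right)} = 0$ ($T{\left(C \right)} = 0 \sqrt{C} = 0$)
$Z{\left(G \right)} = \sqrt{G}$ ($Z{\left(G \right)} = \sqrt{G + 0} = \sqrt{G}$)
$2^{3} \left(Z{\left(6 \right)} - 96\right) = 2^{3} \left(\sqrt{6} - 96\right) = 8 \left(-96 + \sqrt{6}\right) = -768 + 8 \sqrt{6}$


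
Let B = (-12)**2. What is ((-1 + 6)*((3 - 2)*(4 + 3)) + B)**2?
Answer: 32041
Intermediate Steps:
B = 144
((-1 + 6)*((3 - 2)*(4 + 3)) + B)**2 = ((-1 + 6)*((3 - 2)*(4 + 3)) + 144)**2 = (5*(1*7) + 144)**2 = (5*7 + 144)**2 = (35 + 144)**2 = 179**2 = 32041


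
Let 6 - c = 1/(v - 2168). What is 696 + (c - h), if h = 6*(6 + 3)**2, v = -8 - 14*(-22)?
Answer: 403489/1868 ≈ 216.00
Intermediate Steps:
v = 300 (v = -8 + 308 = 300)
c = 11209/1868 (c = 6 - 1/(300 - 2168) = 6 - 1/(-1868) = 6 - 1*(-1/1868) = 6 + 1/1868 = 11209/1868 ≈ 6.0005)
h = 486 (h = 6*9**2 = 6*81 = 486)
696 + (c - h) = 696 + (11209/1868 - 1*486) = 696 + (11209/1868 - 486) = 696 - 896639/1868 = 403489/1868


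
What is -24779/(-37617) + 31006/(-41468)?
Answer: -69408565/779950878 ≈ -0.088991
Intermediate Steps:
-24779/(-37617) + 31006/(-41468) = -24779*(-1/37617) + 31006*(-1/41468) = 24779/37617 - 15503/20734 = -69408565/779950878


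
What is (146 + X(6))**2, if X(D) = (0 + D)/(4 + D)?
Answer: 537289/25 ≈ 21492.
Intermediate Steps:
X(D) = D/(4 + D)
(146 + X(6))**2 = (146 + 6/(4 + 6))**2 = (146 + 6/10)**2 = (146 + 6*(1/10))**2 = (146 + 3/5)**2 = (733/5)**2 = 537289/25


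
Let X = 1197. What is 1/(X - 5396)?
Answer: -1/4199 ≈ -0.00023815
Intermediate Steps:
1/(X - 5396) = 1/(1197 - 5396) = 1/(-4199) = -1/4199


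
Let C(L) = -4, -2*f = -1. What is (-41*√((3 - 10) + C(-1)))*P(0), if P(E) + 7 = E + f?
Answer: 533*I*√11/2 ≈ 883.88*I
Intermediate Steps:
f = ½ (f = -½*(-1) = ½ ≈ 0.50000)
P(E) = -13/2 + E (P(E) = -7 + (E + ½) = -7 + (½ + E) = -13/2 + E)
(-41*√((3 - 10) + C(-1)))*P(0) = (-41*√((3 - 10) - 4))*(-13/2 + 0) = -41*√(-7 - 4)*(-13/2) = -41*I*√11*(-13/2) = 533*I*√11/2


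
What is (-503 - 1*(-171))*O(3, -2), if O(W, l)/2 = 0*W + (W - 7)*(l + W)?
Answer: 2656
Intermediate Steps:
O(W, l) = 2*(-7 + W)*(W + l) (O(W, l) = 2*(0*W + (W - 7)*(l + W)) = 2*(0 + (-7 + W)*(W + l)) = 2*((-7 + W)*(W + l)) = 2*(-7 + W)*(W + l))
(-503 - 1*(-171))*O(3, -2) = (-503 - 1*(-171))*(-14*3 - 14*(-2) + 2*3**2 + 2*3*(-2)) = (-503 + 171)*(-42 + 28 + 2*9 - 12) = -332*(-42 + 28 + 18 - 12) = -332*(-8) = 2656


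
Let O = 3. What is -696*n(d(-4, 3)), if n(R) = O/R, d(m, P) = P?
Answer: -696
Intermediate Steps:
n(R) = 3/R
-696*n(d(-4, 3)) = -2088/3 = -696*1 = -696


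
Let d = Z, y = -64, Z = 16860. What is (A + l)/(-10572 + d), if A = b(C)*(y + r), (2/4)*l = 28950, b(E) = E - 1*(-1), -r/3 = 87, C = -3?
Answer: 29275/3144 ≈ 9.3114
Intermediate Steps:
r = -261 (r = -3*87 = -261)
b(E) = 1 + E (b(E) = E + 1 = 1 + E)
l = 57900 (l = 2*28950 = 57900)
d = 16860
A = 650 (A = (1 - 3)*(-64 - 261) = -2*(-325) = 650)
(A + l)/(-10572 + d) = (650 + 57900)/(-10572 + 16860) = 58550/6288 = 58550*(1/6288) = 29275/3144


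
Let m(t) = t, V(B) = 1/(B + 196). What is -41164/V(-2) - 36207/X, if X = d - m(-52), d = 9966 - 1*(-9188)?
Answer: -17041735367/2134 ≈ -7.9858e+6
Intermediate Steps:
V(B) = 1/(196 + B)
d = 19154 (d = 9966 + 9188 = 19154)
X = 19206 (X = 19154 - 1*(-52) = 19154 + 52 = 19206)
-41164/V(-2) - 36207/X = -41164/(1/(196 - 2)) - 36207/19206 = -41164/(1/194) - 36207*1/19206 = -41164/1/194 - 4023/2134 = -41164*194 - 4023/2134 = -7985816 - 4023/2134 = -17041735367/2134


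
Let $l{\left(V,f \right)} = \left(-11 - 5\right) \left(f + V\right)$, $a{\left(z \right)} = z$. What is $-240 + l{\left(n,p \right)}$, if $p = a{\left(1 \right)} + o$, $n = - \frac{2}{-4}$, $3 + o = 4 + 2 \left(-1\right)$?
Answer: $-248$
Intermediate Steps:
$o = -1$ ($o = -3 + \left(4 + 2 \left(-1\right)\right) = -3 + \left(4 - 2\right) = -3 + 2 = -1$)
$n = \frac{1}{2}$ ($n = \left(-2\right) \left(- \frac{1}{4}\right) = \frac{1}{2} \approx 0.5$)
$p = 0$ ($p = 1 - 1 = 0$)
$l{\left(V,f \right)} = - 16 V - 16 f$ ($l{\left(V,f \right)} = - 16 \left(V + f\right) = - 16 V - 16 f$)
$-240 + l{\left(n,p \right)} = -240 - 8 = -248$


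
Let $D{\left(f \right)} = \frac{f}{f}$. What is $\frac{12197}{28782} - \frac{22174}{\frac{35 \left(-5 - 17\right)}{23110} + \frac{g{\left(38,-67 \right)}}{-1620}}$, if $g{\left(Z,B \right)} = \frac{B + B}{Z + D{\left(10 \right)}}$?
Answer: $\frac{46592374315987141}{65553681726} \approx 7.1075 \cdot 10^{5}$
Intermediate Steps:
$D{\left(f \right)} = 1$
$g{\left(Z,B \right)} = \frac{2 B}{1 + Z}$ ($g{\left(Z,B \right)} = \frac{B + B}{Z + 1} = \frac{2 B}{1 + Z}$)
$\frac{12197}{28782} - \frac{22174}{\frac{35 \left(-5 - 17\right)}{23110} + \frac{g{\left(38,-67 \right)}}{-1620}} = \frac{12197}{28782} - \frac{22174}{\frac{35 \left(-5 - 17\right)}{23110} + \frac{2 \left(-67\right) \frac{1}{1 + 38}}{-1620}} = 12197 \cdot \frac{1}{28782} - \frac{22174}{35 \left(-22\right) \frac{1}{23110} + 2 \left(-67\right) \frac{1}{39} \left(- \frac{1}{1620}\right)} = \frac{12197}{28782} - \frac{22174}{\left(-770\right) \frac{1}{23110} + 2 \left(-67\right) \frac{1}{39} \left(- \frac{1}{1620}\right)} = \frac{12197}{28782} - \frac{22174}{- \frac{77}{2311} - - \frac{67}{31590}} = \frac{12197}{28782} - \frac{22174}{- \frac{77}{2311} + \frac{67}{31590}} = \frac{12197}{28782} - \frac{22174}{- \frac{2277593}{73004490}} = \frac{12197}{28782} - - \frac{1618801561260}{2277593} = \frac{12197}{28782} + \frac{1618801561260}{2277593} = \frac{46592374315987141}{65553681726}$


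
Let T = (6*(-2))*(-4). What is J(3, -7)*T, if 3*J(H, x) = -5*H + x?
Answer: -352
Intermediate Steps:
J(H, x) = -5*H/3 + x/3 (J(H, x) = (-5*H + x)/3 = (x - 5*H)/3 = -5*H/3 + x/3)
T = 48 (T = -12*(-4) = 48)
J(3, -7)*T = (-5/3*3 + (⅓)*(-7))*48 = (-5 - 7/3)*48 = -22/3*48 = -352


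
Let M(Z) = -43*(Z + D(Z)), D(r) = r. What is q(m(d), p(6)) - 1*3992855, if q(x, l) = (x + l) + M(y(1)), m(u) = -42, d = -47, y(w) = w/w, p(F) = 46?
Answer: -3992937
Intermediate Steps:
y(w) = 1
M(Z) = -86*Z (M(Z) = -43*(Z + Z) = -86*Z)
q(x, l) = -86 + l + x (q(x, l) = (x + l) - 86*1 = (l + x) - 86 = -86 + l + x)
q(m(d), p(6)) - 1*3992855 = (-86 + 46 - 42) - 1*3992855 = -82 - 3992855 = -3992937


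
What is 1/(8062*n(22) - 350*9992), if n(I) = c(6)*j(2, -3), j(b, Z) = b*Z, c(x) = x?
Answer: -1/3787432 ≈ -2.6403e-7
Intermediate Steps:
j(b, Z) = Z*b
n(I) = -36 (n(I) = 6*(-3*2) = 6*(-6) = -36)
1/(8062*n(22) - 350*9992) = 1/(8062*(-36) - 350*9992) = 1/(-290232 - 3497200) = 1/(-3787432) = -1/3787432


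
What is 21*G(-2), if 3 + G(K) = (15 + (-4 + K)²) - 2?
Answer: 966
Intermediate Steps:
G(K) = 10 + (-4 + K)² (G(K) = -3 + ((15 + (-4 + K)²) - 2) = -3 + (13 + (-4 + K)²) = 10 + (-4 + K)²)
21*G(-2) = 21*(10 + (-4 - 2)²) = 21*(10 + (-6)²) = 21*(10 + 36) = 21*46 = 966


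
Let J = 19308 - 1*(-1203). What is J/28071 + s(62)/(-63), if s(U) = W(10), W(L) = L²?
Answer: -168323/196497 ≈ -0.85662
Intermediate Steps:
J = 20511 (J = 19308 + 1203 = 20511)
s(U) = 100 (s(U) = 10² = 100)
J/28071 + s(62)/(-63) = 20511/28071 + 100/(-63) = 20511*(1/28071) + 100*(-1/63) = 2279/3119 - 100/63 = -168323/196497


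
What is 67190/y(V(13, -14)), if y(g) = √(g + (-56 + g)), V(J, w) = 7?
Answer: -33595*I*√42/21 ≈ -10368.0*I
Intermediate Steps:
y(g) = √(-56 + 2*g)
67190/y(V(13, -14)) = 67190/(√(-56 + 2*7)) = 67190/(√(-56 + 14)) = 67190/(√(-42)) = 67190/((I*√42)) = 67190*(-I*√42/42) = -33595*I*√42/21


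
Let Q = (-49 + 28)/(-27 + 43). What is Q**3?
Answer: -9261/4096 ≈ -2.2610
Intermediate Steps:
Q = -21/16 ≈ -1.3125
Q**3 = (-21/16)**3 = -9261/4096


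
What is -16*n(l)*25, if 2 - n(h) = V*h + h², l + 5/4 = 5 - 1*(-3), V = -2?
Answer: 12025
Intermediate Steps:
l = 27/4 (l = -5/4 + (5 - 1*(-3)) = -5/4 + (5 + 3) = -5/4 + 8 = 27/4 ≈ 6.7500)
n(h) = 2 - h² + 2*h (n(h) = 2 - (-2*h + h²) = 2 - (h² - 2*h) = 2 + (-h² + 2*h) = 2 - h² + 2*h)
-16*n(l)*25 = -16*(2 - (27/4)² + 2*(27/4))*25 = -16*(2 - 1*729/16 + 27/2)*25 = -16*(2 - 729/16 + 27/2)*25 = -16*(-481/16)*25 = 481*25 = 12025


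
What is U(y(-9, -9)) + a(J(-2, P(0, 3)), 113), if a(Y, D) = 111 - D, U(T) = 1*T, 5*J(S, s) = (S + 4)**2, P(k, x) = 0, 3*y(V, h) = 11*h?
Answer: -35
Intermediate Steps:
y(V, h) = 11*h/3 (y(V, h) = (11*h)/3 = 11*h/3)
J(S, s) = (4 + S)**2/5 (J(S, s) = (S + 4)**2/5 = (4 + S)**2/5)
U(T) = T
U(y(-9, -9)) + a(J(-2, P(0, 3)), 113) = (11/3)*(-9) + (111 - 1*113) = -33 + (111 - 113) = -33 - 2 = -35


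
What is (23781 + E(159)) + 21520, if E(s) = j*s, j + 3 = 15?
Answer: 47209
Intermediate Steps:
j = 12 (j = -3 + 15 = 12)
E(s) = 12*s
(23781 + E(159)) + 21520 = (23781 + 12*159) + 21520 = (23781 + 1908) + 21520 = 25689 + 21520 = 47209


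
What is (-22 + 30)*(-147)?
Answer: -1176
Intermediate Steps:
(-22 + 30)*(-147) = 8*(-147) = -1176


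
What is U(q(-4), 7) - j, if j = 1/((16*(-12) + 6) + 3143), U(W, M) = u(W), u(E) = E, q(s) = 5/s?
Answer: -14789/11828 ≈ -1.2503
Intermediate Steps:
U(W, M) = W
j = 1/2957 (j = 1/((-192 + 6) + 3143) = 1/(-186 + 3143) = 1/2957 ≈ 0.00033818)
U(q(-4), 7) - j = 5/(-4) - 1*1/2957 = 5*(-1/4) - 1/2957 = -5/4 - 1/2957 = -14789/11828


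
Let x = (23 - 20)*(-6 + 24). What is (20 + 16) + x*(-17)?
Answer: -882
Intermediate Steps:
x = 54 (x = 3*18 = 54)
(20 + 16) + x*(-17) = (20 + 16) + 54*(-17) = 36 - 918 = -882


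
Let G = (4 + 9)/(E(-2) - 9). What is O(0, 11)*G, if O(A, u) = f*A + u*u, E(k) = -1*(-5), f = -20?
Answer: -1573/4 ≈ -393.25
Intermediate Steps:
E(k) = 5
G = -13/4 (G = (4 + 9)/(5 - 9) = 13/(-4) = 13*(-1/4) = -13/4 ≈ -3.2500)
O(A, u) = u**2 - 20*A (O(A, u) = -20*A + u*u = -20*A + u**2 = u**2 - 20*A)
O(0, 11)*G = (11**2 - 20*0)*(-13/4) = (121 + 0)*(-13/4) = 121*(-13/4) = -1573/4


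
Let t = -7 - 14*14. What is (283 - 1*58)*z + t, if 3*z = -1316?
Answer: -98903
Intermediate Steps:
t = -203 (t = -7 - 196 = -203)
z = -1316/3 (z = (⅓)*(-1316) = -1316/3 ≈ -438.67)
(283 - 1*58)*z + t = (283 - 1*58)*(-1316/3) - 203 = (283 - 58)*(-1316/3) - 203 = 225*(-1316/3) - 203 = -98700 - 203 = -98903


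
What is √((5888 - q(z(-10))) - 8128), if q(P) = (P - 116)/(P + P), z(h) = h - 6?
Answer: I*√35906/4 ≈ 47.372*I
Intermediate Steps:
z(h) = -6 + h
q(P) = (-116 + P)/(2*P) (q(P) = (-116 + P)/((2*P)) = (-116 + P)*(1/(2*P)) = (-116 + P)/(2*P))
√((5888 - q(z(-10))) - 8128) = √((5888 - (-116 + (-6 - 10))/(2*(-6 - 10))) - 8128) = √((5888 - (-116 - 16)/(2*(-16))) - 8128) = √((5888 - (-1)*(-132)/(2*16)) - 8128) = √((5888 - 1*33/8) - 8128) = √((5888 - 33/8) - 8128) = √(47071/8 - 8128) = √(-17953/8) = I*√35906/4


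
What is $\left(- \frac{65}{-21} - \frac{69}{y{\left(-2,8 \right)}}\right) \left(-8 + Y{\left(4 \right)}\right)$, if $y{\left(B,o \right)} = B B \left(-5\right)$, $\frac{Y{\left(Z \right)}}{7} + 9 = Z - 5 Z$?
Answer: $- \frac{167689}{140} \approx -1197.8$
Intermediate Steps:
$Y{\left(Z \right)} = -63 - 28 Z$ ($Y{\left(Z \right)} = -63 + 7 \left(Z - 5 Z\right) = -63 + 7 \left(- 4 Z\right) = -63 - 28 Z$)
$y{\left(B,o \right)} = - 5 B^{2}$ ($y{\left(B,o \right)} = B^{2} \left(-5\right) = - 5 B^{2}$)
$\left(- \frac{65}{-21} - \frac{69}{y{\left(-2,8 \right)}}\right) \left(-8 + Y{\left(4 \right)}\right) = \left(- \frac{65}{-21} - \frac{69}{\left(-5\right) \left(-2\right)^{2}}\right) \left(-8 - 175\right) = \left(\left(-65\right) \left(- \frac{1}{21}\right) - \frac{69}{\left(-5\right) 4}\right) \left(-8 - 175\right) = \left(\frac{65}{21} - \frac{69}{-20}\right) \left(-8 - 175\right) = \left(\frac{65}{21} - - \frac{69}{20}\right) \left(-183\right) = \left(\frac{65}{21} + \frac{69}{20}\right) \left(-183\right) = \frac{2749}{420} \left(-183\right) = - \frac{167689}{140}$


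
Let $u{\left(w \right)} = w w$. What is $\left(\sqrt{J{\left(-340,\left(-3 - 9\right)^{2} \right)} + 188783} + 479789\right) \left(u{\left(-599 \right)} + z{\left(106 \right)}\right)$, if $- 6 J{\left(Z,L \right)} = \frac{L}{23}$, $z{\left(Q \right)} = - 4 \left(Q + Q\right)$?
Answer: $171741911917 + \frac{357953 \sqrt{99865655}}{23} \approx 1.719 \cdot 10^{11}$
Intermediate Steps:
$u{\left(w \right)} = w^{2}$
$z{\left(Q \right)} = - 8 Q$ ($z{\left(Q \right)} = - 4 \cdot 2 Q = - 8 Q$)
$J{\left(Z,L \right)} = - \frac{L}{138}$ ($J{\left(Z,L \right)} = - \frac{L \frac{1}{23}}{6} = - \frac{\frac{1}{23} L}{6} = - \frac{L}{138}$)
$\left(\sqrt{J{\left(-340,\left(-3 - 9\right)^{2} \right)} + 188783} + 479789\right) \left(u{\left(-599 \right)} + z{\left(106 \right)}\right) = \left(\sqrt{- \frac{\left(-3 - 9\right)^{2}}{138} + 188783} + 479789\right) \left(\left(-599\right)^{2} - 848\right) = \left(\sqrt{- \frac{\left(-12\right)^{2}}{138} + 188783} + 479789\right) \left(358801 - 848\right) = \left(\sqrt{\left(- \frac{1}{138}\right) 144 + 188783} + 479789\right) 357953 = \left(\sqrt{- \frac{24}{23} + 188783} + 479789\right) 357953 = \left(\sqrt{\frac{4341985}{23}} + 479789\right) 357953 = \left(\frac{\sqrt{99865655}}{23} + 479789\right) 357953 = \left(479789 + \frac{\sqrt{99865655}}{23}\right) 357953 = 171741911917 + \frac{357953 \sqrt{99865655}}{23}$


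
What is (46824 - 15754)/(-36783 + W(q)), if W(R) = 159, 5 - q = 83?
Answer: -15535/18312 ≈ -0.84835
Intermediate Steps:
q = -78 (q = 5 - 1*83 = 5 - 83 = -78)
(46824 - 15754)/(-36783 + W(q)) = (46824 - 15754)/(-36783 + 159) = 31070/(-36624) = 31070*(-1/36624) = -15535/18312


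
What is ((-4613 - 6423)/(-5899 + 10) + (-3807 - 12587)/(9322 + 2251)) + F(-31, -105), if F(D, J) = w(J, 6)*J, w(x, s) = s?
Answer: -42905464748/68153397 ≈ -629.54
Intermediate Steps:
F(D, J) = 6*J
((-4613 - 6423)/(-5899 + 10) + (-3807 - 12587)/(9322 + 2251)) + F(-31, -105) = ((-4613 - 6423)/(-5899 + 10) + (-3807 - 12587)/(9322 + 2251)) + 6*(-105) = (-11036/(-5889) - 16394/11573) - 630 = (-11036*(-1/5889) - 16394*1/11573) - 630 = (11036/5889 - 16394/11573) - 630 = 31175362/68153397 - 630 = -42905464748/68153397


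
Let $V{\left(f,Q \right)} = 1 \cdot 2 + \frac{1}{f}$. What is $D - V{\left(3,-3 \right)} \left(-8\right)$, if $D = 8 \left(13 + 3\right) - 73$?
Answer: $\frac{221}{3} \approx 73.667$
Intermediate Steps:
$V{\left(f,Q \right)} = 2 + \frac{1}{f}$
$D = 55$ ($D = 8 \cdot 16 - 73 = 128 - 73 = 55$)
$D - V{\left(3,-3 \right)} \left(-8\right) = 55 - \left(2 + \frac{1}{3}\right) \left(-8\right) = 55 - \frac{7}{3} \left(-8\right) = 55 - - \frac{56}{3} = 55 + \frac{56}{3} = \frac{221}{3}$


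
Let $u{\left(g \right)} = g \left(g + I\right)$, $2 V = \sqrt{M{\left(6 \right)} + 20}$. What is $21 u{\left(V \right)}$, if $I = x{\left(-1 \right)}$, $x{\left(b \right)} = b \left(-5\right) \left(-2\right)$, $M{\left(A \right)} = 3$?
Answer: $\frac{483}{4} - 105 \sqrt{23} \approx -382.81$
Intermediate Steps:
$V = \frac{\sqrt{23}}{2}$ ($V = \frac{\sqrt{3 + 20}}{2} = \frac{\sqrt{23}}{2} \approx 2.3979$)
$x{\left(b \right)} = 10 b$ ($x{\left(b \right)} = - 5 b \left(-2\right) = 10 b$)
$I = -10$ ($I = 10 \left(-1\right) = -10$)
$u{\left(g \right)} = g \left(-10 + g\right)$ ($u{\left(g \right)} = g \left(g - 10\right) = g \left(-10 + g\right)$)
$21 u{\left(V \right)} = 21 \frac{\sqrt{23}}{2} \left(-10 + \frac{\sqrt{23}}{2}\right) = 21 \frac{\sqrt{23} \left(-10 + \frac{\sqrt{23}}{2}\right)}{2} = \frac{21 \sqrt{23} \left(-10 + \frac{\sqrt{23}}{2}\right)}{2}$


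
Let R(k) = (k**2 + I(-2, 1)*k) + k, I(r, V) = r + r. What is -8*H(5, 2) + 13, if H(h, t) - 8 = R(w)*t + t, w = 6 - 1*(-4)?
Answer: -1187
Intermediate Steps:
w = 10 (w = 6 + 4 = 10)
I(r, V) = 2*r
R(k) = k**2 - 3*k (R(k) = (k**2 + (2*(-2))*k) + k = (k**2 - 4*k) + k = k**2 - 3*k)
H(h, t) = 8 + 71*t (H(h, t) = 8 + ((10*(-3 + 10))*t + t) = 8 + ((10*7)*t + t) = 8 + (70*t + t) = 8 + 71*t)
-8*H(5, 2) + 13 = -8*(8 + 71*2) + 13 = -8*(8 + 142) + 13 = -8*150 + 13 = -1200 + 13 = -1187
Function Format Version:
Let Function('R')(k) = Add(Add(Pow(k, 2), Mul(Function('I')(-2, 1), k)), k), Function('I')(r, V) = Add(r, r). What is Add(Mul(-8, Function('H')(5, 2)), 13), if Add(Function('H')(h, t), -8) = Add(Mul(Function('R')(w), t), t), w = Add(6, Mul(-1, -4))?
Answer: -1187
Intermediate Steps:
w = 10 (w = Add(6, 4) = 10)
Function('I')(r, V) = Mul(2, r)
Function('R')(k) = Add(Pow(k, 2), Mul(-3, k)) (Function('R')(k) = Add(Add(Pow(k, 2), Mul(Mul(2, -2), k)), k) = Add(Add(Pow(k, 2), Mul(-4, k)), k) = Add(Pow(k, 2), Mul(-3, k)))
Function('H')(h, t) = Add(8, Mul(71, t)) (Function('H')(h, t) = Add(8, Add(Mul(Mul(10, Add(-3, 10)), t), t)) = Add(8, Add(Mul(Mul(10, 7), t), t)) = Add(8, Add(Mul(70, t), t)) = Add(8, Mul(71, t)))
Add(Mul(-8, Function('H')(5, 2)), 13) = Add(Mul(-8, Add(8, Mul(71, 2))), 13) = Add(Mul(-8, Add(8, 142)), 13) = Add(Mul(-8, 150), 13) = Add(-1200, 13) = -1187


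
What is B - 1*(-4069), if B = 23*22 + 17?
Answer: 4592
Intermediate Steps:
B = 523 (B = 506 + 17 = 523)
B - 1*(-4069) = 523 - 1*(-4069) = 523 + 4069 = 4592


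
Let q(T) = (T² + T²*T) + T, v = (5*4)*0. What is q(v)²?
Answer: 0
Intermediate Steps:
v = 0 (v = 20*0 = 0)
q(T) = T + T² + T³ (q(T) = (T² + T³) + T = T + T² + T³)
q(v)² = (0*(1 + 0 + 0²))² = (0*(1 + 0 + 0))² = (0*1)² = 0² = 0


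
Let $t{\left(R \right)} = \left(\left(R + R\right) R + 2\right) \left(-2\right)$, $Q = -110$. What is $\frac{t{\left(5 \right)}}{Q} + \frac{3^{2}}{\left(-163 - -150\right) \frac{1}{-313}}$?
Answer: $\frac{155611}{715} \approx 217.64$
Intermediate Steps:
$t{\left(R \right)} = -4 - 4 R^{2}$ ($t{\left(R \right)} = \left(2 R R + 2\right) \left(-2\right) = \left(2 R^{2} + 2\right) \left(-2\right) = \left(2 + 2 R^{2}\right) \left(-2\right) = -4 - 4 R^{2}$)
$\frac{t{\left(5 \right)}}{Q} + \frac{3^{2}}{\left(-163 - -150\right) \frac{1}{-313}} = \frac{-4 - 4 \cdot 5^{2}}{-110} + \frac{3^{2}}{\left(-163 - -150\right) \frac{1}{-313}} = \left(-4 - 100\right) \left(- \frac{1}{110}\right) + \frac{9}{\left(-163 + 150\right) \left(- \frac{1}{313}\right)} = \left(-4 - 100\right) \left(- \frac{1}{110}\right) + \frac{9}{\left(-13\right) \left(- \frac{1}{313}\right)} = \left(-104\right) \left(- \frac{1}{110}\right) + \frac{9}{\frac{13}{313}} = \frac{52}{55} + 9 \cdot \frac{313}{13} = \frac{52}{55} + \frac{2817}{13} = \frac{155611}{715}$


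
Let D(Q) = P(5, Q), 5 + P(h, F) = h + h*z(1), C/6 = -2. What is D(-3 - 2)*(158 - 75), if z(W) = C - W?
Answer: -5395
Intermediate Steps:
C = -12 (C = 6*(-2) = -12)
z(W) = -12 - W
P(h, F) = -5 - 12*h (P(h, F) = -5 + (h + h*(-12 - 1*1)) = -5 + (h + h*(-12 - 1)) = -5 + (h + h*(-13)) = -5 + (h - 13*h) = -5 - 12*h)
D(Q) = -65 (D(Q) = -5 - 12*5 = -5 - 60 = -65)
D(-3 - 2)*(158 - 75) = -65*(158 - 75) = -65*83 = -5395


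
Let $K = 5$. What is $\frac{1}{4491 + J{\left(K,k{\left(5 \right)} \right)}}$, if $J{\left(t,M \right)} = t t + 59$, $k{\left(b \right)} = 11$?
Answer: $\frac{1}{4575} \approx 0.00021858$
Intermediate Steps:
$J{\left(t,M \right)} = 59 + t^{2}$ ($J{\left(t,M \right)} = t^{2} + 59 = 59 + t^{2}$)
$\frac{1}{4491 + J{\left(K,k{\left(5 \right)} \right)}} = \frac{1}{4491 + \left(59 + 5^{2}\right)} = \frac{1}{4491 + \left(59 + 25\right)} = \frac{1}{4491 + 84} = \frac{1}{4575}$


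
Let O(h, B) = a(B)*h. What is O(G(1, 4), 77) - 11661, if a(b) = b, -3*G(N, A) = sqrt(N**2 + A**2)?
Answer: -11661 - 77*sqrt(17)/3 ≈ -11767.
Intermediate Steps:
G(N, A) = -sqrt(A**2 + N**2)/3 (G(N, A) = -sqrt(N**2 + A**2)/3 = -sqrt(A**2 + N**2)/3)
O(h, B) = B*h
O(G(1, 4), 77) - 11661 = 77*(-sqrt(4**2 + 1**2)/3) - 11661 = 77*(-sqrt(16 + 1)/3) - 11661 = 77*(-sqrt(17)/3) - 11661 = -77*sqrt(17)/3 - 11661 = -11661 - 77*sqrt(17)/3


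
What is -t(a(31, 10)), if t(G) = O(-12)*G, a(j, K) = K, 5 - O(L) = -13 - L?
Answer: -60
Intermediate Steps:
O(L) = 18 + L (O(L) = 5 - (-13 - L) = 5 + (13 + L) = 18 + L)
t(G) = 6*G (t(G) = (18 - 12)*G = 6*G)
-t(a(31, 10)) = -6*10 = -1*60 = -60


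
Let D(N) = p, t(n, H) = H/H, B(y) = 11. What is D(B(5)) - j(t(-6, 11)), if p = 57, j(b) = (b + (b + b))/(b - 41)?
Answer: 2283/40 ≈ 57.075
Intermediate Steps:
t(n, H) = 1
j(b) = 3*b/(-41 + b) (j(b) = (b + 2*b)/(-41 + b) = (3*b)/(-41 + b) = 3*b/(-41 + b))
D(N) = 57
D(B(5)) - j(t(-6, 11)) = 57 - 3/(-41 + 1) = 57 - 3/(-40) = 57 - 3*(-1)/40 = 57 - 1*(-3/40) = 57 + 3/40 = 2283/40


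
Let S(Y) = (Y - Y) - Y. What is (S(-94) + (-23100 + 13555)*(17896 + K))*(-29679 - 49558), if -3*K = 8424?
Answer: 11411305937242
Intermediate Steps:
K = -2808 (K = -⅓*8424 = -2808)
S(Y) = -Y (S(Y) = 0 - Y = -Y)
(S(-94) + (-23100 + 13555)*(17896 + K))*(-29679 - 49558) = (-1*(-94) + (-23100 + 13555)*(17896 - 2808))*(-29679 - 49558) = (94 - 9545*15088)*(-79237) = (94 - 144014960)*(-79237) = -144014866*(-79237) = 11411305937242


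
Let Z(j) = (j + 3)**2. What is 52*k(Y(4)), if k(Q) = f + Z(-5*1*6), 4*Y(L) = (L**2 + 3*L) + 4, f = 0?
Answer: 37908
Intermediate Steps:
Z(j) = (3 + j)**2
Y(L) = 1 + L**2/4 + 3*L/4 (Y(L) = ((L**2 + 3*L) + 4)/4 = (4 + L**2 + 3*L)/4 = 1 + L**2/4 + 3*L/4)
k(Q) = 729 (k(Q) = 0 + (3 - 5*1*6)**2 = 0 + (3 - 5*6)**2 = 0 + (3 - 30)**2 = 0 + (-27)**2 = 0 + 729 = 729)
52*k(Y(4)) = 52*729 = 37908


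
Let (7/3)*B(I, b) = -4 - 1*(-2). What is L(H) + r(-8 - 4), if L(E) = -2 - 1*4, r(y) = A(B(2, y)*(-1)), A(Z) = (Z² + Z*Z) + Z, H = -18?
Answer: -180/49 ≈ -3.6735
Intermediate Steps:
B(I, b) = -6/7 (B(I, b) = 3*(-4 - 1*(-2))/7 = 3*(-4 + 2)/7 = (3/7)*(-2) = -6/7)
A(Z) = Z + 2*Z² (A(Z) = (Z² + Z²) + Z = 2*Z² + Z = Z + 2*Z²)
r(y) = 114/49 (r(y) = (-6/7*(-1))*(1 + 2*(-6/7*(-1))) = 6*(1 + 2*(6/7))/7 = 6*(1 + 12/7)/7 = (6/7)*(19/7) = 114/49)
L(E) = -6 (L(E) = -2 - 4 = -6)
L(H) + r(-8 - 4) = -6 + 114/49 = -180/49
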